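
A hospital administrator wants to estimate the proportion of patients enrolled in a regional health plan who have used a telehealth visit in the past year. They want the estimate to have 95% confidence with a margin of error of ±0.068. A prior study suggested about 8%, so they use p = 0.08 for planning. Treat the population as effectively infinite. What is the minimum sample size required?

For 95% confidence, z = 1.960.
With p = 0.08, p(1−p) = 0.0736.
n = z²·p(1−p)/E² = 1.960² × 0.0736 / 0.068² = 3.8416 × 0.0736 / 0.004624 ≈ 61.15.
Rounding up gives n = 62.

62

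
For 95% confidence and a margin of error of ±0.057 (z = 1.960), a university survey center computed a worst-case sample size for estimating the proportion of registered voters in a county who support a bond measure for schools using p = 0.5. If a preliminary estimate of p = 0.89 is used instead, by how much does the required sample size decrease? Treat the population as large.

180

Conservative (p = 0.5): n = 1.960² × 0.25 / 0.057² ≈ 295.60 → 296.
Using p = 0.89: p(1−p) = 0.0979, so n = 1.960² × 0.0979 / 0.057² ≈ 115.76 → 116.
Reduction: 296 − 116 = 180.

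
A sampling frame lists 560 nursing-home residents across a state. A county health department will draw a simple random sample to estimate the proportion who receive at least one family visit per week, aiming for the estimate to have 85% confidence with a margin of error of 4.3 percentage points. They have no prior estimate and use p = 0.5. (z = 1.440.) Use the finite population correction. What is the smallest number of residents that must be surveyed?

188

Unadjusted: n₀ = 1.440² × 0.50 × 0.50 / 0.043² ≈ 280.37, so n₀ = 281.
Finite population correction with N = 560: n = n₀ / (1 + (n₀−1)/N) = 281 / (1 + 280/560) = 281 / 1.5000 ≈ 187.33.
Rounding up, n = 188.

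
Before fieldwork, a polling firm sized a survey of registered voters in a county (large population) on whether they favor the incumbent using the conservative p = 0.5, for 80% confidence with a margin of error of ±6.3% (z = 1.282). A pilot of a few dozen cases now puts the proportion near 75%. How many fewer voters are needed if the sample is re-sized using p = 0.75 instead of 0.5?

Conservative (p = 0.5): n = 1.282² × 0.25 / 0.063² ≈ 103.52 → 104.
Using p = 0.75: p(1−p) = 0.1875, so n = 1.282² × 0.1875 / 0.063² ≈ 77.64 → 78.
Reduction: 104 − 78 = 26.

26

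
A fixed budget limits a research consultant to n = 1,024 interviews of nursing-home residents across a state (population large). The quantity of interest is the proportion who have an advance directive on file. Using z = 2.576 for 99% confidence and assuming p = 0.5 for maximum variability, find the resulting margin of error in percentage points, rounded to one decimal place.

4.0

SE(p̂) = √[p(1−p)/n] = √[0.2500/1024] = 0.01562.
E = z × SE = 2.576 × 0.01562 = 0.04025, or 4.0 percentage points.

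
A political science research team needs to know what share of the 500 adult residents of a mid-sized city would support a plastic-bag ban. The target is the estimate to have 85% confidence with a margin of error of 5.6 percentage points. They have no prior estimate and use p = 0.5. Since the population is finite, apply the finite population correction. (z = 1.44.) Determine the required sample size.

125

Unadjusted: n₀ = 1.44² × 0.50 × 0.50 / 0.056² ≈ 165.31, so n₀ = 166.
Finite population correction with N = 500: n = n₀ / (1 + (n₀−1)/N) = 166 / (1 + 165/500) = 166 / 1.3300 ≈ 124.81.
Rounding up, n = 125.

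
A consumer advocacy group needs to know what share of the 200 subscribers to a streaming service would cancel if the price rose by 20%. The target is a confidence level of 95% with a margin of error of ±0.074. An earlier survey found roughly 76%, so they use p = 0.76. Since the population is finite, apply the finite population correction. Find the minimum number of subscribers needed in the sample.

79

For 95% confidence, z = 1.960.
Unadjusted: n₀ = 1.960² × 0.76 × 0.24 / 0.074² ≈ 127.96, so n₀ = 128.
Finite population correction with N = 200: n = n₀ / (1 + (n₀−1)/N) = 128 / (1 + 127/200) = 128 / 1.6350 ≈ 78.29.
Rounding up, n = 79.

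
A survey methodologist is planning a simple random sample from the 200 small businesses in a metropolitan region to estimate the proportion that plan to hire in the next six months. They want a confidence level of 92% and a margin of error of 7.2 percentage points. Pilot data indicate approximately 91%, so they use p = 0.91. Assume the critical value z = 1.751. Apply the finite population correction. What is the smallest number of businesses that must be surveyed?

40

Unadjusted: n₀ = 1.751² × 0.91 × 0.09 / 0.072² ≈ 48.44, so n₀ = 49.
Finite population correction with N = 200: n = n₀ / (1 + (n₀−1)/N) = 49 / (1 + 48/200) = 49 / 1.2400 ≈ 39.52.
Rounding up, n = 40.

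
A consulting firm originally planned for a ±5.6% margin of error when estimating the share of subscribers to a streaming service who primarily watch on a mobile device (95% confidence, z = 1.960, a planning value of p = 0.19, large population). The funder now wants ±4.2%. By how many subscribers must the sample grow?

At ±5.6%: n = 1.960² × 0.1539 / 0.056² ≈ 188.53 → 189.
At ±4.2%: n = 1.960² × 0.1539 / 0.042² ≈ 335.16 → 336.
Additional respondents: 336 − 189 = 147.

147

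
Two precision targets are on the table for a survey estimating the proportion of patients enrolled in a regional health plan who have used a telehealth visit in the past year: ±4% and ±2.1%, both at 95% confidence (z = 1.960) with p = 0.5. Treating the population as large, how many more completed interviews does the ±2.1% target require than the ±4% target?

1577

At ±4%: n = 1.960² × 0.2500 / 0.040² ≈ 600.25 → 601.
At ±2.1%: n = 1.960² × 0.2500 / 0.021² ≈ 2177.78 → 2178.
Additional respondents: 2178 − 601 = 1577.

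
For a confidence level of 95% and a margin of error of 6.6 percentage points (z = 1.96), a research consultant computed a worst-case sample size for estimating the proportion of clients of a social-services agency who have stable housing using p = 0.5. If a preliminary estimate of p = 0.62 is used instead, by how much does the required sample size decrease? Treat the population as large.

13

Conservative (p = 0.5): n = 1.96² × 0.25 / 0.066² ≈ 220.48 → 221.
Using p = 0.62: p(1−p) = 0.2356, so n = 1.96² × 0.2356 / 0.066² ≈ 207.78 → 208.
Reduction: 221 − 208 = 13.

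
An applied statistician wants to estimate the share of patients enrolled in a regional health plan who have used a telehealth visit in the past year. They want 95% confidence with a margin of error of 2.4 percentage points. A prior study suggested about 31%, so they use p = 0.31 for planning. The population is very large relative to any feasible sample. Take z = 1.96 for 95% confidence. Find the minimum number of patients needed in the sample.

With p = 0.31, p(1−p) = 0.2139.
n = z²·p(1−p)/E² = 1.96² × 0.2139 / 0.024² = 3.8416 × 0.2139 / 0.000576 ≈ 1426.59.
Rounding up gives n = 1427.

1427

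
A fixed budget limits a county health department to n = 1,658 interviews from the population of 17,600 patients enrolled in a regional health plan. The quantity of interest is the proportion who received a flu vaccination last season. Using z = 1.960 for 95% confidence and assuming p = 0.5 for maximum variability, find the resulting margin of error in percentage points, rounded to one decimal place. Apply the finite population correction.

Finite-population factor: (N−n)/(N−1) = (17600−1658)/(17600−1) = 0.9058.
SE(p̂) = √[p(1−p)/n · (N−n)/(N−1)] = √[0.2500/1658 × 0.9058] = 0.01169.
E = z × SE = 1.960 × 0.01169 = 0.02291 ≈ 2.3 percentage points.

2.3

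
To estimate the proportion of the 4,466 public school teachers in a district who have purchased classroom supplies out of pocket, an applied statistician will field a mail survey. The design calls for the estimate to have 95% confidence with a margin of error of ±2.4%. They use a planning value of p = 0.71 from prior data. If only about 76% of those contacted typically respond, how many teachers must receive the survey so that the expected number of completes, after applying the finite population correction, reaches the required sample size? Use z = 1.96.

Completed interviews needed (unadjusted): n₀ = 1.96² × 0.2059 / 0.024² ≈ 1373.24 → 1374.
FPC for N = 4,466: n = 1374 / (1 + 1373/4466) = 1374 / 1.3074 ≈ 1050.91 → 1051.
At a 76% response rate, contacts needed = 1051 / 0.76 ≈ 1382.89 → 1383.

1383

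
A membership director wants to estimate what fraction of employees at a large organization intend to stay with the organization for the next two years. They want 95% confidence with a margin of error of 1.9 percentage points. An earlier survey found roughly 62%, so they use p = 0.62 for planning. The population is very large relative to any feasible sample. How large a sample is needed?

2508

For 95% confidence, z = 1.960.
With p = 0.62, p(1−p) = 0.2356.
n = z²·p(1−p)/E² = 1.960² × 0.2356 / 0.019² = 3.8416 × 0.2356 / 0.000361 ≈ 2507.15.
Rounding up gives n = 2508.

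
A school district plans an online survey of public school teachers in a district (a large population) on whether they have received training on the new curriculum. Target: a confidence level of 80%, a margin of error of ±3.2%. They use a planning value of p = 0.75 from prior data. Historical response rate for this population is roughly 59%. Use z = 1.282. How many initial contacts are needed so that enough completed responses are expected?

Completed interviews needed: n₀ = 1.282² × 0.1875 / 0.032² ≈ 300.94 → 301.
At a 59% response rate, contacts needed = 301 / 0.59 ≈ 510.17 → 511.

511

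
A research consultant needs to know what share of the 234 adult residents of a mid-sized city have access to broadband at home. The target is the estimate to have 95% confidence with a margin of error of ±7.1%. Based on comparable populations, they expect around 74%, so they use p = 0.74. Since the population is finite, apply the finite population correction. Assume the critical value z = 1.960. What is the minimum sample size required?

Unadjusted: n₀ = 1.960² × 0.74 × 0.26 / 0.071² ≈ 146.62, so n₀ = 147.
Finite population correction with N = 234: n = n₀ / (1 + (n₀−1)/N) = 147 / (1 + 146/234) = 147 / 1.6239 ≈ 90.52.
Rounding up, n = 91.

91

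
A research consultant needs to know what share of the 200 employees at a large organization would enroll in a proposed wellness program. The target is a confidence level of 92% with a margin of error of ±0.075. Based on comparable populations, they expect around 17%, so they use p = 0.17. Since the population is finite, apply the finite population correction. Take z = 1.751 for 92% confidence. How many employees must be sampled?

Unadjusted: n₀ = 1.751² × 0.17 × 0.83 / 0.075² ≈ 76.91, so n₀ = 77.
Finite population correction with N = 200: n = n₀ / (1 + (n₀−1)/N) = 77 / (1 + 76/200) = 77 / 1.3800 ≈ 55.80.
Rounding up, n = 56.

56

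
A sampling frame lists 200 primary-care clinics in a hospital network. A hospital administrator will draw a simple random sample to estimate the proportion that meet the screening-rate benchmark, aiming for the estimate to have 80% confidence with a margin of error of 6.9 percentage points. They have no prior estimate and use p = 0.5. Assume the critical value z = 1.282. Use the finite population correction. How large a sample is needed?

61

Unadjusted: n₀ = 1.282² × 0.50 × 0.50 / 0.069² ≈ 86.30, so n₀ = 87.
Finite population correction with N = 200: n = n₀ / (1 + (n₀−1)/N) = 87 / (1 + 86/200) = 87 / 1.4300 ≈ 60.84.
Rounding up, n = 61.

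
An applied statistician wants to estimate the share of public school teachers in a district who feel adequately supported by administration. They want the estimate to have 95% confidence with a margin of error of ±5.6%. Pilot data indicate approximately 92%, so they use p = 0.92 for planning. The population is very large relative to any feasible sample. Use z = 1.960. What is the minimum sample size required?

With p = 0.92, p(1−p) = 0.0736.
n = z²·p(1−p)/E² = 1.960² × 0.0736 / 0.056² = 3.8416 × 0.0736 / 0.003136 ≈ 90.16.
Rounding up gives n = 91.

91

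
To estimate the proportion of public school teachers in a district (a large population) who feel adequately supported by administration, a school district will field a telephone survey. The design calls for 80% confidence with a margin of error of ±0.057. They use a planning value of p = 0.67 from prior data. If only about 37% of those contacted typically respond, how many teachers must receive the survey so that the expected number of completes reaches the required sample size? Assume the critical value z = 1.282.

Completed interviews needed: n₀ = 1.282² × 0.2211 / 0.057² ≈ 111.84 → 112.
At a 37% response rate, contacts needed = 112 / 0.37 ≈ 302.70 → 303.

303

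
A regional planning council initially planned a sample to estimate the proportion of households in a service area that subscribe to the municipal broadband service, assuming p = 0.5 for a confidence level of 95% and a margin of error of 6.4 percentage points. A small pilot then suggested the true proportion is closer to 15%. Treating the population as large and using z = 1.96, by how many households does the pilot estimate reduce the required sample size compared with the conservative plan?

Conservative (p = 0.5): n = 1.96² × 0.25 / 0.064² ≈ 234.47 → 235.
Using p = 0.15: p(1−p) = 0.1275, so n = 1.96² × 0.1275 / 0.064² ≈ 119.58 → 120.
Reduction: 235 − 120 = 115.

115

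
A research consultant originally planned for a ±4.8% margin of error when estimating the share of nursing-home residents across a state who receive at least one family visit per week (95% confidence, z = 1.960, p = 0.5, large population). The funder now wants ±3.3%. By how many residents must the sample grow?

At ±4.8%: n = 1.960² × 0.2500 / 0.048² ≈ 416.84 → 417.
At ±3.3%: n = 1.960² × 0.2500 / 0.033² ≈ 881.91 → 882.
Additional respondents: 882 − 417 = 465.

465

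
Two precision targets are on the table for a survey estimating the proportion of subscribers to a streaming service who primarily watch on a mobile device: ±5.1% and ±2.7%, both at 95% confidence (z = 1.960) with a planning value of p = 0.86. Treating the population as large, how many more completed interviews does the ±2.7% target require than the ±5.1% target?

457

At ±5.1%: n = 1.960² × 0.1204 / 0.051² ≈ 177.83 → 178.
At ±2.7%: n = 1.960² × 0.1204 / 0.027² ≈ 634.47 → 635.
Additional respondents: 635 − 178 = 457.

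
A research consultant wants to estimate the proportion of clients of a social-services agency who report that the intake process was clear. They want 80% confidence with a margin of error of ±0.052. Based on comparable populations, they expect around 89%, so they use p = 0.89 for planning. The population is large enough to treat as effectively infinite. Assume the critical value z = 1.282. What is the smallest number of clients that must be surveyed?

With p = 0.89, p(1−p) = 0.0979.
n = z²·p(1−p)/E² = 1.282² × 0.0979 / 0.052² = 1.6435 × 0.0979 / 0.002704 ≈ 59.50.
Rounding up gives n = 60.

60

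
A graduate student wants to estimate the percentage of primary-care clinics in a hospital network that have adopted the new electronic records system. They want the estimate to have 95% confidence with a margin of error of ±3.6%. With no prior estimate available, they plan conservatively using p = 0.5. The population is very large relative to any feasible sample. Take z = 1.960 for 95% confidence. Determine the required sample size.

With p = 0.5, p(1−p) = 0.25.
n = z²·p(1−p)/E² = 1.960² × 0.2500 / 0.036² = 3.8416 × 0.2500 / 0.001296 ≈ 741.05.
Rounding up gives n = 742.

742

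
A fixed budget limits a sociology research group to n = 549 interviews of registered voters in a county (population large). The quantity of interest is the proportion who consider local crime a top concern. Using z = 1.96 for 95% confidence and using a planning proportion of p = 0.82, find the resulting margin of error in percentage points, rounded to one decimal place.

SE(p̂) = √[p(1−p)/n] = √[0.1476/549] = 0.01640.
E = z × SE = 1.96 × 0.01640 = 0.03214, or 3.2 percentage points.

3.2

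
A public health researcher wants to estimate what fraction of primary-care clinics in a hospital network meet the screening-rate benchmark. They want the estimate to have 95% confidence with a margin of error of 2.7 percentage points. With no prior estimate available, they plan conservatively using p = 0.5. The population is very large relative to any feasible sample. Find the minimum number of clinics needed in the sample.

1318

For 95% confidence, z = 1.960.
With p = 0.5, p(1−p) = 0.25.
n = z²·p(1−p)/E² = 1.960² × 0.2500 / 0.027² = 3.8416 × 0.2500 / 0.000729 ≈ 1317.42.
Rounding up gives n = 1318.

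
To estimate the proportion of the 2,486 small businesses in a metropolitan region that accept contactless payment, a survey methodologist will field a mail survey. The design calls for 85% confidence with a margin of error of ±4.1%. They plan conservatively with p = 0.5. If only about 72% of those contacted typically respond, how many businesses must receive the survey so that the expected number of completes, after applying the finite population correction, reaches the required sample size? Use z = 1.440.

Completed interviews needed (unadjusted): n₀ = 1.440² × 0.2500 / 0.041² ≈ 308.39 → 309.
FPC for N = 2,486: n = 309 / (1 + 308/2486) = 309 / 1.1239 ≈ 274.94 → 275.
At a 72% response rate, contacts needed = 275 / 0.72 ≈ 381.94 → 382.

382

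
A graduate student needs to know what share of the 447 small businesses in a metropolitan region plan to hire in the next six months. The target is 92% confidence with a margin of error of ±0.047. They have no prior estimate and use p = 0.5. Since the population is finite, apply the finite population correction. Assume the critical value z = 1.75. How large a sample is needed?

Unadjusted: n₀ = 1.75² × 0.50 × 0.50 / 0.047² ≈ 346.59, so n₀ = 347.
Finite population correction with N = 447: n = n₀ / (1 + (n₀−1)/N) = 347 / (1 + 346/447) = 347 / 1.7740 ≈ 195.60.
Rounding up, n = 196.

196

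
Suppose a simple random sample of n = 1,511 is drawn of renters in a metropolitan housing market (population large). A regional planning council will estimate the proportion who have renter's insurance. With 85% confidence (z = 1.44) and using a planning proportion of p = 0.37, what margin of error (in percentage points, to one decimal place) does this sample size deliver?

1.8

SE(p̂) = √[p(1−p)/n] = √[0.2331/1511] = 0.01242.
E = z × SE = 1.44 × 0.01242 = 0.01789, or 1.8 percentage points.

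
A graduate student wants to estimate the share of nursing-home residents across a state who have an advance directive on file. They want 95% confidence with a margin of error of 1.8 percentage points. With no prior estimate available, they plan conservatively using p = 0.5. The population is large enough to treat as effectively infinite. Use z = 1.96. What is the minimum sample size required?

With p = 0.5, p(1−p) = 0.25.
n = z²·p(1−p)/E² = 1.96² × 0.2500 / 0.018² = 3.8416 × 0.2500 / 0.000324 ≈ 2964.20.
Rounding up gives n = 2965.

2965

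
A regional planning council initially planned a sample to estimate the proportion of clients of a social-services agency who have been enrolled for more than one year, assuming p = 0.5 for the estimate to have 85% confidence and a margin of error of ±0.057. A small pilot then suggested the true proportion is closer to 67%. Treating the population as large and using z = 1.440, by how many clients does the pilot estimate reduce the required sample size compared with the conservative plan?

18

Conservative (p = 0.5): n = 1.440² × 0.25 / 0.057² ≈ 159.56 → 160.
Using p = 0.67: p(1−p) = 0.2211, so n = 1.440² × 0.2211 / 0.057² ≈ 141.11 → 142.
Reduction: 160 − 142 = 18.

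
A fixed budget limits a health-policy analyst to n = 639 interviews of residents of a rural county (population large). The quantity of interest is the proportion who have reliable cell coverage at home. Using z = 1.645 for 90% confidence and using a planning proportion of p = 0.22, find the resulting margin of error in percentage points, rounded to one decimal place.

2.7

SE(p̂) = √[p(1−p)/n] = √[0.1716/639] = 0.01639.
E = z × SE = 1.645 × 0.01639 = 0.02696, or 2.7 percentage points.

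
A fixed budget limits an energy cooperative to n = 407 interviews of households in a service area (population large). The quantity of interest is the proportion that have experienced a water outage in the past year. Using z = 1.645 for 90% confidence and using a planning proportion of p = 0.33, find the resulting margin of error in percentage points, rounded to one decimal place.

3.8

SE(p̂) = √[p(1−p)/n] = √[0.2211/407] = 0.02331.
E = z × SE = 1.645 × 0.02331 = 0.03834, or 3.8 percentage points.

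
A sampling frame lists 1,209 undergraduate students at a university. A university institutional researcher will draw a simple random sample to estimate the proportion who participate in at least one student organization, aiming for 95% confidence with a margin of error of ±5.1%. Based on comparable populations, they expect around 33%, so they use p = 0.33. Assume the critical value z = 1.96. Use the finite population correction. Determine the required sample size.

Unadjusted: n₀ = 1.96² × 0.33 × 0.67 / 0.051² ≈ 326.56, so n₀ = 327.
Finite population correction with N = 1,209: n = n₀ / (1 + (n₀−1)/N) = 327 / (1 + 326/1209) = 327 / 1.2696 ≈ 257.55.
Rounding up, n = 258.

258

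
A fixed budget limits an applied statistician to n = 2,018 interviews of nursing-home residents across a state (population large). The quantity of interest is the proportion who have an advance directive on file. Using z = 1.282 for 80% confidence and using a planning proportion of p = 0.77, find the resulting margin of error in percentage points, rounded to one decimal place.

SE(p̂) = √[p(1−p)/n] = √[0.1771/2018] = 0.00937.
E = z × SE = 1.282 × 0.00937 = 0.01201, or 1.2 percentage points.

1.2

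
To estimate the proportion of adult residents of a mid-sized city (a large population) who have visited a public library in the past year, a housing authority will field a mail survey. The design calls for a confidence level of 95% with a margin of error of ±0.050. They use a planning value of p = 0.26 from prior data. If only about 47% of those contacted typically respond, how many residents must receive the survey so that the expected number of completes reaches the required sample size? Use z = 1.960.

Completed interviews needed: n₀ = 1.960² × 0.1924 / 0.050² ≈ 295.65 → 296.
At a 47% response rate, contacts needed = 296 / 0.47 ≈ 629.79 → 630.

630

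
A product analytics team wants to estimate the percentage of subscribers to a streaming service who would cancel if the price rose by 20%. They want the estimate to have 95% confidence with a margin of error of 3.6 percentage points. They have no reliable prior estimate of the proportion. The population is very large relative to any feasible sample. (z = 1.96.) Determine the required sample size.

742

With no prior estimate, use p = 0.5, giving p(1−p) = 0.25.
n = z²·p(1−p)/E² = 1.96² × 0.2500 / 0.036² = 3.8416 × 0.2500 / 0.001296 ≈ 741.05.
Rounding up gives n = 742.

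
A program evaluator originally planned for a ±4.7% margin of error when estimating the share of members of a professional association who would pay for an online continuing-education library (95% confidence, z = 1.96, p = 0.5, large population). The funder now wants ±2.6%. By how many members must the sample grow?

986

At ±4.7%: n = 1.96² × 0.2500 / 0.047² ≈ 434.77 → 435.
At ±2.6%: n = 1.96² × 0.2500 / 0.026² ≈ 1420.71 → 1421.
Additional respondents: 1421 − 435 = 986.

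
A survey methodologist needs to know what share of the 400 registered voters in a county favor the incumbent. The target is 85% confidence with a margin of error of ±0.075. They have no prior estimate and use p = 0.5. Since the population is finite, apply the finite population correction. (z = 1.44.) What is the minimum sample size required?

76

Unadjusted: n₀ = 1.44² × 0.50 × 0.50 / 0.075² ≈ 92.16, so n₀ = 93.
Finite population correction with N = 400: n = n₀ / (1 + (n₀−1)/N) = 93 / (1 + 92/400) = 93 / 1.2300 ≈ 75.61.
Rounding up, n = 76.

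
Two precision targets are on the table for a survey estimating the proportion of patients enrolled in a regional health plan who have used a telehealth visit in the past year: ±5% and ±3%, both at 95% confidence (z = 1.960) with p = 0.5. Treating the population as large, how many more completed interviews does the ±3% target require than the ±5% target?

683

At ±5%: n = 1.960² × 0.2500 / 0.050² ≈ 384.16 → 385.
At ±3%: n = 1.960² × 0.2500 / 0.030² ≈ 1067.11 → 1068.
Additional respondents: 1068 − 385 = 683.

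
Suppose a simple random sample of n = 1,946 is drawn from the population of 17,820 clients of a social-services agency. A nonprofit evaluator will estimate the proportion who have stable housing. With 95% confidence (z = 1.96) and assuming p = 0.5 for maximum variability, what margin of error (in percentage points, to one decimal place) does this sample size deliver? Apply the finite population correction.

2.1

Finite-population factor: (N−n)/(N−1) = (17820−1946)/(17820−1) = 0.8908.
SE(p̂) = √[p(1−p)/n · (N−n)/(N−1)] = √[0.2500/1946 × 0.8908] = 0.01070.
E = z × SE = 1.96 × 0.01070 = 0.02097 ≈ 2.1 percentage points.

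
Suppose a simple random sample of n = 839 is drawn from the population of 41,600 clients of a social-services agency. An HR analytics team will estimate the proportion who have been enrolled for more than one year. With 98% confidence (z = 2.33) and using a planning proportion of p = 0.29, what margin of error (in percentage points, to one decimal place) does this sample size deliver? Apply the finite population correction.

Finite-population factor: (N−n)/(N−1) = (41600−839)/(41600−1) = 0.9799.
SE(p̂) = √[p(1−p)/n · (N−n)/(N−1)] = √[0.2059/839 × 0.9799] = 0.01551.
E = z × SE = 2.33 × 0.01551 = 0.03613 ≈ 3.6 percentage points.

3.6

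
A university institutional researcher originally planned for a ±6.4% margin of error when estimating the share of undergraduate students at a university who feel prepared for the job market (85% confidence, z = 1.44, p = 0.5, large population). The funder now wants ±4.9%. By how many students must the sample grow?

At ±6.4%: n = 1.44² × 0.2500 / 0.064² ≈ 126.56 → 127.
At ±4.9%: n = 1.44² × 0.2500 / 0.049² ≈ 215.91 → 216.
Additional respondents: 216 − 127 = 89.

89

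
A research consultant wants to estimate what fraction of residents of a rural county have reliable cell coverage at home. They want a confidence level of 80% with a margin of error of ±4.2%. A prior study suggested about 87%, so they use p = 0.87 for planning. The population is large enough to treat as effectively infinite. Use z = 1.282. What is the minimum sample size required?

106

With p = 0.87, p(1−p) = 0.1131.
n = z²·p(1−p)/E² = 1.282² × 0.1131 / 0.042² = 1.6435 × 0.1131 / 0.001764 ≈ 105.38.
Rounding up gives n = 106.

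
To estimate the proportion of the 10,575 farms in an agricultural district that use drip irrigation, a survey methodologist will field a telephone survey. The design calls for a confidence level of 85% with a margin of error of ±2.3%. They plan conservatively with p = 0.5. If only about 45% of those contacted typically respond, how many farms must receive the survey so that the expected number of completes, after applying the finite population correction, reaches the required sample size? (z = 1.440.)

Completed interviews needed (unadjusted): n₀ = 1.440² × 0.2500 / 0.023² ≈ 979.96 → 980.
FPC for N = 10,575: n = 980 / (1 + 979/10575) = 980 / 1.0926 ≈ 896.96 → 897.
At a 45% response rate, contacts needed = 897 / 0.45 ≈ 1993.33 → 1994.

1994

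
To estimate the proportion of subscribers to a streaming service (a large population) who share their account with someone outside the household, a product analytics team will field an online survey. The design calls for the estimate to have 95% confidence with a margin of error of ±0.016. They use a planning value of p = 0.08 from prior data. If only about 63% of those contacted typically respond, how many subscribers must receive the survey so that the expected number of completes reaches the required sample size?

1754

For 95% confidence, z = 1.960.
Completed interviews needed: n₀ = 1.960² × 0.0736 / 0.016² ≈ 1104.46 → 1105.
At a 63% response rate, contacts needed = 1105 / 0.63 ≈ 1753.97 → 1754.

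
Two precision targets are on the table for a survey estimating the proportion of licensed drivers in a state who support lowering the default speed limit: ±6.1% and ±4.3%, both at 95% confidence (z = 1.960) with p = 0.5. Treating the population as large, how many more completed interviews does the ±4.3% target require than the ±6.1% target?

261

At ±6.1%: n = 1.960² × 0.2500 / 0.061² ≈ 258.10 → 259.
At ±4.3%: n = 1.960² × 0.2500 / 0.043² ≈ 519.42 → 520.
Additional respondents: 520 − 259 = 261.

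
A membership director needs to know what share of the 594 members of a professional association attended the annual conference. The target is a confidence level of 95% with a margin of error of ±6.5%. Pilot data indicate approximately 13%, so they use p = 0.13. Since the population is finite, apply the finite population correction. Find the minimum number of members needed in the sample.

88

For 95% confidence, z = 1.96.
Unadjusted: n₀ = 1.96² × 0.13 × 0.87 / 0.065² ≈ 102.84, so n₀ = 103.
Finite population correction with N = 594: n = n₀ / (1 + (n₀−1)/N) = 103 / (1 + 102/594) = 103 / 1.1717 ≈ 87.91.
Rounding up, n = 88.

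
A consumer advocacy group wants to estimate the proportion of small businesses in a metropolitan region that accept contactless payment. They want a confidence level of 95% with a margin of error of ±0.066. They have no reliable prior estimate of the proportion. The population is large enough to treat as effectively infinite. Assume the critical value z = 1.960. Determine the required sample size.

221

With no prior estimate, use p = 0.5, giving p(1−p) = 0.25.
n = z²·p(1−p)/E² = 1.960² × 0.2500 / 0.066² = 3.8416 × 0.2500 / 0.004356 ≈ 220.48.
Rounding up gives n = 221.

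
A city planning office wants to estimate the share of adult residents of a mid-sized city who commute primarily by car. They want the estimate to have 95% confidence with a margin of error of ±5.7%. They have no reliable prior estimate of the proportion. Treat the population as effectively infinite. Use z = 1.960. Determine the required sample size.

296

With no prior estimate, use p = 0.5, giving p(1−p) = 0.25.
n = z²·p(1−p)/E² = 1.960² × 0.2500 / 0.057² = 3.8416 × 0.2500 / 0.003249 ≈ 295.60.
Rounding up gives n = 296.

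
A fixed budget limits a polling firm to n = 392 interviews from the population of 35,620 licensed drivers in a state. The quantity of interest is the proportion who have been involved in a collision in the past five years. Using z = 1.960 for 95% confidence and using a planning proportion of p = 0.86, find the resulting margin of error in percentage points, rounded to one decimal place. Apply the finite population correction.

3.4

Finite-population factor: (N−n)/(N−1) = (35620−392)/(35620−1) = 0.9890.
SE(p̂) = √[p(1−p)/n · (N−n)/(N−1)] = √[0.1204/392 × 0.9890] = 0.01743.
E = z × SE = 1.960 × 0.01743 = 0.03416 ≈ 3.4 percentage points.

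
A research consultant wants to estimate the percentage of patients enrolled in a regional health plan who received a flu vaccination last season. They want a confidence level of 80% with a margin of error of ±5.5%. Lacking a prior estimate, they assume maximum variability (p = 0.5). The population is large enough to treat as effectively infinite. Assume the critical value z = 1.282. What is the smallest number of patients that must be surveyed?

136

With p = 0.5, p(1−p) = 0.25.
n = z²·p(1−p)/E² = 1.282² × 0.2500 / 0.055² = 1.6435 × 0.2500 / 0.003025 ≈ 135.83.
Rounding up gives n = 136.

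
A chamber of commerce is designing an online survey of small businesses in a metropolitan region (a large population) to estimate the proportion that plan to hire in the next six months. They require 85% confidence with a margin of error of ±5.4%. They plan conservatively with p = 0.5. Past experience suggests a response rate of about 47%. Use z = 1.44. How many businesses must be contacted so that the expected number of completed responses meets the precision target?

379

Completed interviews needed: n₀ = 1.44² × 0.2500 / 0.054² ≈ 177.78 → 178.
At a 47% response rate, contacts needed = 178 / 0.47 ≈ 378.72 → 379.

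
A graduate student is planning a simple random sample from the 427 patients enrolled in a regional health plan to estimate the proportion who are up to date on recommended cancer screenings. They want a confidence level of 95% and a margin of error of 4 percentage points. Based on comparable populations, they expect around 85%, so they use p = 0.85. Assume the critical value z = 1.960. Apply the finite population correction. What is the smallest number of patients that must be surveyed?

Unadjusted: n₀ = 1.960² × 0.85 × 0.15 / 0.040² ≈ 306.13, so n₀ = 307.
Finite population correction with N = 427: n = n₀ / (1 + (n₀−1)/N) = 307 / (1 + 306/427) = 307 / 1.7166 ≈ 178.84.
Rounding up, n = 179.

179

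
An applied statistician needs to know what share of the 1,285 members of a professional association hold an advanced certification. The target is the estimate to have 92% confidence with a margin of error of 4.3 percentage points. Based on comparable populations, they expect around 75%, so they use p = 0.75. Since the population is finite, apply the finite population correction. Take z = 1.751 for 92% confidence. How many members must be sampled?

251

Unadjusted: n₀ = 1.751² × 0.75 × 0.25 / 0.043² ≈ 310.91, so n₀ = 311.
Finite population correction with N = 1,285: n = n₀ / (1 + (n₀−1)/N) = 311 / (1 + 310/1285) = 311 / 1.2412 ≈ 250.55.
Rounding up, n = 251.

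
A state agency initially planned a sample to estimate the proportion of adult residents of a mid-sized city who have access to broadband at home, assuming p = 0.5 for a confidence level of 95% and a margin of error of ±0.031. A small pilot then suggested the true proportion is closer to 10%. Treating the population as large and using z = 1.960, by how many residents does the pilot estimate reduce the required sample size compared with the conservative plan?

Conservative (p = 0.5): n = 1.960² × 0.25 / 0.031² ≈ 999.38 → 1000.
Using p = 0.10: p(1−p) = 0.0900, so n = 1.960² × 0.0900 / 0.031² ≈ 359.78 → 360.
Reduction: 1000 − 360 = 640.

640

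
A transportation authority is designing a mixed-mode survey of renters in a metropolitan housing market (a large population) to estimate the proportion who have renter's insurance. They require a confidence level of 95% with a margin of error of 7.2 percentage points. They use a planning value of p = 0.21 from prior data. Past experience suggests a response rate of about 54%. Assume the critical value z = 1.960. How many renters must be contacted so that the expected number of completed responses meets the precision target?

Completed interviews needed: n₀ = 1.960² × 0.1659 / 0.072² ≈ 122.94 → 123.
At a 54% response rate, contacts needed = 123 / 0.54 ≈ 227.78 → 228.

228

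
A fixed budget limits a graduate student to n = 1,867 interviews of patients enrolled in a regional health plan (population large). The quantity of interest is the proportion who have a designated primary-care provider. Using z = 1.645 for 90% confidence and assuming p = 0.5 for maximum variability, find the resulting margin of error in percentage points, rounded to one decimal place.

SE(p̂) = √[p(1−p)/n] = √[0.2500/1867] = 0.01157.
E = z × SE = 1.645 × 0.01157 = 0.01904, or 1.9 percentage points.

1.9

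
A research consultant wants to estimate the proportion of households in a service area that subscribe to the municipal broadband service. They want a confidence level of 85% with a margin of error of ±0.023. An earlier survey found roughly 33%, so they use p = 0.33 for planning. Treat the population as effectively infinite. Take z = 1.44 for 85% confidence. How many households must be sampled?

867

With p = 0.33, p(1−p) = 0.2211.
n = z²·p(1−p)/E² = 1.44² × 0.2211 / 0.023² = 2.0736 × 0.2211 / 0.000529 ≈ 866.68.
Rounding up gives n = 867.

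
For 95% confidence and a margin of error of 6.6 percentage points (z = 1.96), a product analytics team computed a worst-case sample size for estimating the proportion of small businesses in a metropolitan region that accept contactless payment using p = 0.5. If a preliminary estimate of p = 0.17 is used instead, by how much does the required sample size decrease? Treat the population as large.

Conservative (p = 0.5): n = 1.96² × 0.25 / 0.066² ≈ 220.48 → 221.
Using p = 0.17: p(1−p) = 0.1411, so n = 1.96² × 0.1411 / 0.066² ≈ 124.44 → 125.
Reduction: 221 − 125 = 96.

96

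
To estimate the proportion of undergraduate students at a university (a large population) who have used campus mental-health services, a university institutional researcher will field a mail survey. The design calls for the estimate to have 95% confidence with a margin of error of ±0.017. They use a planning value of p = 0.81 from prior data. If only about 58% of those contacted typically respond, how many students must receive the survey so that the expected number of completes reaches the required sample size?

For 95% confidence, z = 1.960.
Completed interviews needed: n₀ = 1.960² × 0.1539 / 0.017² ≈ 2045.75 → 2046.
At a 58% response rate, contacts needed = 2046 / 0.58 ≈ 3527.59 → 3528.

3528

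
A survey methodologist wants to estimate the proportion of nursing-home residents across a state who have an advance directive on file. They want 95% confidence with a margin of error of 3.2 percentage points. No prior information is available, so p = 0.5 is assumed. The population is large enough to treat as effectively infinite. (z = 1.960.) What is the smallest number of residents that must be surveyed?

With p = 0.5, p(1−p) = 0.25.
n = z²·p(1−p)/E² = 1.960² × 0.2500 / 0.032² = 3.8416 × 0.2500 / 0.001024 ≈ 937.89.
Rounding up gives n = 938.

938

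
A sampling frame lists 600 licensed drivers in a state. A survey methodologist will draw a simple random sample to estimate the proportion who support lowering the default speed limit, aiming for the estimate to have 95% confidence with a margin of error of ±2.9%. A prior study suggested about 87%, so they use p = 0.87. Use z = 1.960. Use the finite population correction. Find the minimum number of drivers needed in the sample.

278

Unadjusted: n₀ = 1.960² × 0.87 × 0.13 / 0.029² ≈ 516.63, so n₀ = 517.
Finite population correction with N = 600: n = n₀ / (1 + (n₀−1)/N) = 517 / (1 + 516/600) = 517 / 1.8600 ≈ 277.96.
Rounding up, n = 278.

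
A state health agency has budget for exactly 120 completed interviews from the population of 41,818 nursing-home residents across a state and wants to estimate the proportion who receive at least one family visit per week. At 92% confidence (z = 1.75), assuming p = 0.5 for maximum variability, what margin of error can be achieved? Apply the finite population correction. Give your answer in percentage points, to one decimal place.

Finite-population factor: (N−n)/(N−1) = (41818−120)/(41818−1) = 0.9972.
SE(p̂) = √[p(1−p)/n · (N−n)/(N−1)] = √[0.2500/120 × 0.9972] = 0.04558.
E = z × SE = 1.75 × 0.04558 = 0.07976 ≈ 8.0 percentage points.

8.0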